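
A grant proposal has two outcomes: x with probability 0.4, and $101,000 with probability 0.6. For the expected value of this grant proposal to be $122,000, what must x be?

0.4·x + 0.6·101000 = 122000
0.4·x = 122000 − 60600 = 61400
x = 61400 / 0.4 = 153500

x = $153,500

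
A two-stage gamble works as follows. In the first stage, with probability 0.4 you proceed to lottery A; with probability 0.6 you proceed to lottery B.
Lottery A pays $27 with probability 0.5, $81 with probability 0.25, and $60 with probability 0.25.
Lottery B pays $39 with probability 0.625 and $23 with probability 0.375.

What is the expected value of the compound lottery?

$39.30

EV(A) = 0.5 × 27 + 0.25 × 81 + 0.25 × 60 = 13.5 + 20.25 + 15 = 48.75
EV(B) = 0.625 × 39 + 0.375 × 23 = 24.375 + 8.625 = 33
Overall = 0.4 × 48.75 + 0.6 × 33 = 19.5 + 19.8 = 39.3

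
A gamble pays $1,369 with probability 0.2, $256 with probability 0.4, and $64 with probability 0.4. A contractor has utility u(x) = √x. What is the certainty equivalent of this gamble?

$289

E[u] = 0.2·√1369 + 0.4·√256 + 0.4·√64 = 0.2·37 + 0.4·16 + 0.4·8 = 17
CE = (17)² = 289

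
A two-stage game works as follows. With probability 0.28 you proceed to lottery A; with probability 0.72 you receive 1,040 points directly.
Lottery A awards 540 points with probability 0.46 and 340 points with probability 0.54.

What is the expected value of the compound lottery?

869.76 points

EV(A) = 0.46 × 540 + 0.54 × 340 = 248.4 + 183.6 = 432
Branch B: 1040 (certain)
Overall = 0.28 × 432 + 0.72 × 1040 = 120.96 + 748.8 = 869.76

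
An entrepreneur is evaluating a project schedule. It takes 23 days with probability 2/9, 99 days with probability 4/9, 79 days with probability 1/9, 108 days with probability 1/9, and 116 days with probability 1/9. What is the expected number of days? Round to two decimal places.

82.78 days

EV = 2/9 × 23 + 4/9 × 99 + 1/9 × 79 + 1/9 × 108 + 1/9 × 116 = 5.1111 + 44 + 8.7778 + 12 + 12.8889 = 82.7778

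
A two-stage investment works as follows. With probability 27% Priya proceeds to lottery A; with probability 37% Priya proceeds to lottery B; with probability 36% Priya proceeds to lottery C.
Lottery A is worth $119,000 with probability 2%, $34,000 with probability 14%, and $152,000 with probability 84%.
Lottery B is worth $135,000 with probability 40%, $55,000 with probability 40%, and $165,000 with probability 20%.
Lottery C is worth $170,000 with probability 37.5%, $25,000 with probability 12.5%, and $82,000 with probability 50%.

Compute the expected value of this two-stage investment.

$115,566.40

EV(A) = 0.02 × 119000 + 0.14 × 34000 + 0.84 × 152000 = 2380 + 4760 + 127680 = 134820
EV(B) = 0.4 × 135000 + 0.4 × 55000 + 0.2 × 165000 = 54000 + 22000 + 33000 = 109000
EV(C) = 0.375 × 170000 + 0.125 × 25000 + 0.5 × 82000 = 63750 + 3125 + 41000 = 107875
Overall = 0.27 × 134820 + 0.37 × 109000 + 0.36 × 107875 = 36401.4 + 40330 + 38835 = 115566.4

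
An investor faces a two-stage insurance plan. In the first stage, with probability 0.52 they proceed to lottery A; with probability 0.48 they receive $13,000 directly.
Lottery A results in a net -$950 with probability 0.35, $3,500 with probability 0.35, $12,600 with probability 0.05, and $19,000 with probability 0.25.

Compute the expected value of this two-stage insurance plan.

$9,501.70

EV(A) = 0.35 × (-950) + 0.35 × 3500 + 0.05 × 12600 + 0.25 × 19000 = -332.5 + 1225 + 630 + 4750 = 6272.5
Branch B: 13000 (certain)
Overall = 0.52 × 6272.5 + 0.48 × 13000 = 3261.7 + 6240 = 9501.7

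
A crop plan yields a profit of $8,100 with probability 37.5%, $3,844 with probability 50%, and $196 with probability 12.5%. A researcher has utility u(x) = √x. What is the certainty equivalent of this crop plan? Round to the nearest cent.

E[u] = 0.375·√8100 + 0.5·√3844 + 0.125·√196 = 0.375·90 + 0.5·62 + 0.125·14 = 66.5
CE = (66.5)² = 4422.25

$4,422.25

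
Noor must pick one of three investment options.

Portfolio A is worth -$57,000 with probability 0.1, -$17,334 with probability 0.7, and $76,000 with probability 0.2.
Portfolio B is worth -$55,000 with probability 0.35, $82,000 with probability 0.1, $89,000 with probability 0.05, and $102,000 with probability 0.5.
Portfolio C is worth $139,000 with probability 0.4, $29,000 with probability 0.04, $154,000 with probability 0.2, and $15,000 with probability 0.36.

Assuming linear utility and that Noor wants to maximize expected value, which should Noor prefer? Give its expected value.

Portfolio A = 0.1 × (-57000) + 0.7 × (-17334) + 0.2 × 76000 = -5700 − 12133.8 + 15200 = -2633.8
Portfolio B = 0.35 × (-55000) + 0.1 × 82000 + 0.05 × 89000 + 0.5 × 102000 = -19250 + 8200 + 4450 + 51000 = 44400
Portfolio C = 0.4 × 139000 + 0.04 × 29000 + 0.2 × 154000 + 0.36 × 15000 = 55600 + 1160 + 30800 + 5400 = 92960

Portfolio C ($92,960)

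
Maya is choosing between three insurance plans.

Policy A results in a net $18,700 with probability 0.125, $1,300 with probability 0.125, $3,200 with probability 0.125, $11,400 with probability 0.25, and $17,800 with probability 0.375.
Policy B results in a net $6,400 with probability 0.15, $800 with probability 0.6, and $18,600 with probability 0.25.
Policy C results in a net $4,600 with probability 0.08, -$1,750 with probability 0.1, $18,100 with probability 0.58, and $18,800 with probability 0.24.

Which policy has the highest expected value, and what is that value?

Policy A = 0.125 × 18700 + 0.125 × 1300 + 0.125 × 3200 + 0.25 × 11400 + 0.375 × 17800 = 2337.5 + 162.5 + 400 + 2850 + 6675 = 12425
Policy B = 0.15 × 6400 + 0.6 × 800 + 0.25 × 18600 = 960 + 480 + 4650 = 6090
Policy C = 0.08 × 4600 + 0.1 × (-1750) + 0.58 × 18100 + 0.24 × 18800 = 368 − 175 + 10498 + 4512 = 15203

Policy C ($15,203)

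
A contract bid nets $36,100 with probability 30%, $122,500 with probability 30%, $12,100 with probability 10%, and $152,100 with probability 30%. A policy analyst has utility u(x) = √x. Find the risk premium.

$10,320

E[u] = 0.3·√36100 + 0.3·√122500 + 0.1·√12100 + 0.3·√152100 = 0.3·190 + 0.3·350 + 0.1·110 + 0.3·390 = 290
CE = (290)² = 84100
Risk premium = EV − CE = 94420 − 84100 = 10320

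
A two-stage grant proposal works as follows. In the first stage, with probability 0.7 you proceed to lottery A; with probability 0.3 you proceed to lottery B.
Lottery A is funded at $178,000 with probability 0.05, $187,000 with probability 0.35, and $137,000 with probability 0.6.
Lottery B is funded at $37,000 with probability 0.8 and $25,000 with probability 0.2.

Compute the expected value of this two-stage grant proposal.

$119,965

EV(A) = 0.05 × 178000 + 0.35 × 187000 + 0.6 × 137000 = 8900 + 65450 + 82200 = 156550
EV(B) = 0.8 × 37000 + 0.2 × 25000 = 29600 + 5000 = 34600
Overall = 0.7 × 156550 + 0.3 × 34600 = 109585 + 10380 = 119965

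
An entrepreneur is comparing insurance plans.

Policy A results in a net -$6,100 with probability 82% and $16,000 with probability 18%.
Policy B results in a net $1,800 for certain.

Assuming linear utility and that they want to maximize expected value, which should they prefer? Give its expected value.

Policy A = 0.82 × (-6100) + 0.18 × 16000 = -5002 + 2880 = -2122
Policy B: 1800 (certain)

Policy B ($1,800)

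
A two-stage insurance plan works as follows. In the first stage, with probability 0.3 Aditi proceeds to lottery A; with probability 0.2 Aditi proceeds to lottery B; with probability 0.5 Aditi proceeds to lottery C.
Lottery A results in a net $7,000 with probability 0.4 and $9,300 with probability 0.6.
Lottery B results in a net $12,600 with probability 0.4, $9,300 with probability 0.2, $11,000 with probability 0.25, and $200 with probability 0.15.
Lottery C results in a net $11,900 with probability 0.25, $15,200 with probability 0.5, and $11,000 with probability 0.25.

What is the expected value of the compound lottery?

$11,112.50

EV(A) = 0.4 × 7000 + 0.6 × 9300 = 2800 + 5580 = 8380
EV(B) = 0.4 × 12600 + 0.2 × 9300 + 0.25 × 11000 + 0.15 × 200 = 5040 + 1860 + 2750 + 30 = 9680
EV(C) = 0.25 × 11900 + 0.5 × 15200 + 0.25 × 11000 = 2975 + 7600 + 2750 = 13325
Overall = 0.3 × 8380 + 0.2 × 9680 + 0.5 × 13325 = 2514 + 1936 + 6662.5 = 11112.5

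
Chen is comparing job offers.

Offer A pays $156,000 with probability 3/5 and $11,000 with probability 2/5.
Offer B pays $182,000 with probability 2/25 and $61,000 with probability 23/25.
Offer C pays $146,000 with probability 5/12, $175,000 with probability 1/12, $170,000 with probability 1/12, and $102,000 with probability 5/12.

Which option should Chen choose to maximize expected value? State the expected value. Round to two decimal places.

Offer A = 3/5 × 156000 + 2/5 × 11000 = 93600 + 4400 = 98000
Offer B = 2/25 × 182000 + 23/25 × 61000 = 14560 + 56120 = 70680
Offer C = 5/12 × 146000 + 1/12 × 175000 + 1/12 × 170000 + 5/12 × 102000 = 60833.3333 + 14583.3333 + 14166.6667 + 42500 = 132083.3333

Offer C ($132,083.33)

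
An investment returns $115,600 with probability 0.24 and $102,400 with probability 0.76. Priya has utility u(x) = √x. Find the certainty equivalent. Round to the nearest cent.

$105,495.04

E[u] = 0.24·√115600 + 0.76·√102400 = 0.24·340 + 0.76·320 = 324.8
CE = (324.8)² = 105495.04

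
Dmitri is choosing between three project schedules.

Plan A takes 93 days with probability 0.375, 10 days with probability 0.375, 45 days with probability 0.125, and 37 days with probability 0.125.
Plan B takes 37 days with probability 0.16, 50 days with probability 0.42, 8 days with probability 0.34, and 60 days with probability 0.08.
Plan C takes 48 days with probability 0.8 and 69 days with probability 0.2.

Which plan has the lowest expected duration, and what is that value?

Plan A = 0.375 × 93 + 0.375 × 10 + 0.125 × 45 + 0.125 × 37 = 34.875 + 3.75 + 5.625 + 4.625 = 48.875
Plan B = 0.16 × 37 + 0.42 × 50 + 0.34 × 8 + 0.08 × 60 = 5.92 + 21 + 2.72 + 4.8 = 34.44
Plan C = 0.8 × 48 + 0.2 × 69 = 38.4 + 13.8 = 52.2

Plan B (34.44 days)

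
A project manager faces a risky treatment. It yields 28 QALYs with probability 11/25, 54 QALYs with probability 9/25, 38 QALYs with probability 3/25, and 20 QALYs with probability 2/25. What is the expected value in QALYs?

EV = 11/25 × 28 + 9/25 × 54 + 3/25 × 38 + 2/25 × 20 = 12.32 + 19.44 + 4.56 + 1.6 = 37.92

37.92 QALYs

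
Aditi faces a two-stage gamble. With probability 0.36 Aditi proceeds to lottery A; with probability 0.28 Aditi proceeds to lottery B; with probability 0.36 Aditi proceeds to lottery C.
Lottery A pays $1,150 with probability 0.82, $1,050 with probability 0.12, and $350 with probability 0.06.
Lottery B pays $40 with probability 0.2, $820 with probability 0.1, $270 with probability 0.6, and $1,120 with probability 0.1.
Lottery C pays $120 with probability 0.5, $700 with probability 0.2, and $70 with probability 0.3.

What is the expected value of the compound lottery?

$573.88

EV(A) = 0.82 × 1150 + 0.12 × 1050 + 0.06 × 350 = 943 + 126 + 21 = 1090
EV(B) = 0.2 × 40 + 0.1 × 820 + 0.6 × 270 + 0.1 × 1120 = 8 + 82 + 162 + 112 = 364
EV(C) = 0.5 × 120 + 0.2 × 700 + 0.3 × 70 = 60 + 140 + 21 = 221
Overall = 0.36 × 1090 + 0.28 × 364 + 0.36 × 221 = 392.4 + 101.92 + 79.56 = 573.88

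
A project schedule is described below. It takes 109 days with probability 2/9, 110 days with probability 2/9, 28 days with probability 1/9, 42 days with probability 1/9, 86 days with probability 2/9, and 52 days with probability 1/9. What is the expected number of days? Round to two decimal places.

EV = 2/9 × 109 + 2/9 × 110 + 1/9 × 28 + 1/9 × 42 + 2/9 × 86 + 1/9 × 52 = 24.2222 + 24.4444 + 3.1111 + 4.6667 + 19.1111 + 5.7778 = 81.3333

81.33 days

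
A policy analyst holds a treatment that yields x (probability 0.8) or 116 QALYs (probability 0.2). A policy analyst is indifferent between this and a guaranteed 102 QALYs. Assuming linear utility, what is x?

0.8·x + 0.2·116 = 102
0.8·x = 102 − 23.2 = 78.8
x = 78.8 / 0.8 = 98.5

x = 98.5 QALYs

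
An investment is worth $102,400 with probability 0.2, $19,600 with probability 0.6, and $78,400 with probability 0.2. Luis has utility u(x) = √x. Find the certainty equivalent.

$41,616

E[u] = 0.2·√102400 + 0.6·√19600 + 0.2·√78400 = 0.2·320 + 0.6·140 + 0.2·280 = 204
CE = (204)² = 41616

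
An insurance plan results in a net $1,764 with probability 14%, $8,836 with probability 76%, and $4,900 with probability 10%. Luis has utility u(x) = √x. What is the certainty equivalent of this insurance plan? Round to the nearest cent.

E[u] = 0.14·√1764 + 0.76·√8836 + 0.1·√4900 = 0.14·42 + 0.76·94 + 0.1·70 = 84.32
CE = (84.32)² = 7109.8624

$7,109.86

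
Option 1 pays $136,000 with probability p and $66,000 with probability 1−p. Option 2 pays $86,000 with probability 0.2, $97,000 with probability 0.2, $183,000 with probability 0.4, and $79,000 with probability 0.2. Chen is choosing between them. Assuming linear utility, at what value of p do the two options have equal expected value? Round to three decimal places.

EV(Option 2) = 0.2 × 86000 + 0.2 × 97000 + 0.4 × 183000 + 0.2 × 79000 = 17200 + 19400 + 73200 + 15800 = 125600
p·136000 + (1−p)·66000 = 125600
70000p + 66000 = 125600
p = (125600 − 66000) / 70000

p = 0.851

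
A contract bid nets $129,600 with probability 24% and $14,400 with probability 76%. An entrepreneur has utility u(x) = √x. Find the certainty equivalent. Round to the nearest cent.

E[u] = 0.24·√129600 + 0.76·√14400 = 0.24·360 + 0.76·120 = 177.6
CE = (177.6)² = 31541.76

$31,541.76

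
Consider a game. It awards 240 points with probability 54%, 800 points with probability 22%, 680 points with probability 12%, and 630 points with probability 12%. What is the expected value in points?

462.8 points

EV = 0.54 × 240 + 0.22 × 800 + 0.12 × 680 + 0.12 × 630 = 129.6 + 176 + 81.6 + 75.6 = 462.8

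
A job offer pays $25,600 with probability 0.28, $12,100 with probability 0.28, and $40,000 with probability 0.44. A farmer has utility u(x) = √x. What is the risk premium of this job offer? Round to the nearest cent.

E[u] = 0.28·√25600 + 0.28·√12100 + 0.44·√40000 = 0.28·160 + 0.28·110 + 0.44·200 = 163.6
CE = (163.6)² = 26764.96
Risk premium = EV − CE = 28156 − 26764.96 = 1391.04

$1,391.04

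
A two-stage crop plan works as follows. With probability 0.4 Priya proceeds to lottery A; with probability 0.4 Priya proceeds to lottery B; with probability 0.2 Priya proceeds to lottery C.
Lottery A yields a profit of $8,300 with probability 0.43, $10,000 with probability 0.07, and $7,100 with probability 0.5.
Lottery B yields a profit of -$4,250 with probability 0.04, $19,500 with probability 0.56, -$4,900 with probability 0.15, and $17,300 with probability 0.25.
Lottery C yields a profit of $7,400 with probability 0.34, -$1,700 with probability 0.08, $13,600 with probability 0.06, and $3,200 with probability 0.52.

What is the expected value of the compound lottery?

EV(A) = 0.43 × 8300 + 0.07 × 10000 + 0.5 × 7100 = 3569 + 700 + 3550 = 7819
EV(B) = 0.04 × (-4250) + 0.56 × 19500 + 0.15 × (-4900) + 0.25 × 17300 = -170 + 10920 − 735 + 4325 = 14340
EV(C) = 0.34 × 7400 + 0.08 × (-1700) + 0.06 × 13600 + 0.52 × 3200 = 2516 − 136 + 816 + 1664 = 4860
Overall = 0.4 × 7819 + 0.4 × 14340 + 0.2 × 4860 = 3127.6 + 5736 + 972 = 9835.6

$9,835.60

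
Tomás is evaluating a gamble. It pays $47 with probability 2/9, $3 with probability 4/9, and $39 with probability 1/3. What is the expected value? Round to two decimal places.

EV = 2/9 × 47 + 4/9 × 3 + 1/3 × 39 = 10.4444 + 1.3333 + 13 = 24.7778

$24.78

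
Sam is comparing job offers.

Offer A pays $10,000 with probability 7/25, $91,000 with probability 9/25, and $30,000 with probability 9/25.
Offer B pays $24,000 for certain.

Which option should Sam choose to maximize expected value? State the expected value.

Offer A ($46,360)

Offer A = 7/25 × 10000 + 9/25 × 91000 + 9/25 × 30000 = 2800 + 32760 + 10800 = 46360
Offer B: 24000 (certain)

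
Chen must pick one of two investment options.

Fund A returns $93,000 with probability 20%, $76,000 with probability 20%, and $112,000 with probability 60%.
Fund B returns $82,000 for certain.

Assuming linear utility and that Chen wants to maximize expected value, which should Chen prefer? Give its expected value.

Fund A = 0.2 × 93000 + 0.2 × 76000 + 0.6 × 112000 = 18600 + 15200 + 67200 = 101000
Fund B: 82000 (certain)

Fund A ($101,000)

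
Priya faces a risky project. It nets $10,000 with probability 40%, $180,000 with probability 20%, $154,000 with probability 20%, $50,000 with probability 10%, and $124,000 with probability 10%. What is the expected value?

$88,200

EV = 0.4 × 10000 + 0.2 × 180000 + 0.2 × 154000 + 0.1 × 50000 + 0.1 × 124000 = 4000 + 36000 + 30800 + 5000 + 12400 = 88200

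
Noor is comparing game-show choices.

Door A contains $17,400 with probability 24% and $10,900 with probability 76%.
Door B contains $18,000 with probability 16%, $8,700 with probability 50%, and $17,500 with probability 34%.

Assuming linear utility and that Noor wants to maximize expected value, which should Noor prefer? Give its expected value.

Door A = 0.24 × 17400 + 0.76 × 10900 = 4176 + 8284 = 12460
Door B = 0.16 × 18000 + 0.5 × 8700 + 0.34 × 17500 = 2880 + 4350 + 5950 = 13180

Door B ($13,180)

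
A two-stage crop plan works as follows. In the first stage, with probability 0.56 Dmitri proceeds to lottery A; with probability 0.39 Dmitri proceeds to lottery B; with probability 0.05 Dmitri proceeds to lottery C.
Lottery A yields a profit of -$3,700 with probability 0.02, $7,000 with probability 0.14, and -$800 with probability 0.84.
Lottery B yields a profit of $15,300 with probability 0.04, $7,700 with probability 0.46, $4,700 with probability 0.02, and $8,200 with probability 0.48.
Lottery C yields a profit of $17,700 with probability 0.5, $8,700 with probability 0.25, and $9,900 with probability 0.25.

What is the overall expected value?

$3,997.80

EV(A) = 0.02 × (-3700) + 0.14 × 7000 + 0.84 × (-800) = -74 + 980 − 672 = 234
EV(B) = 0.04 × 15300 + 0.46 × 7700 + 0.02 × 4700 + 0.48 × 8200 = 612 + 3542 + 94 + 3936 = 8184
EV(C) = 0.5 × 17700 + 0.25 × 8700 + 0.25 × 9900 = 8850 + 2175 + 2475 = 13500
Overall = 0.56 × 234 + 0.39 × 8184 + 0.05 × 13500 = 131.04 + 3191.76 + 675 = 3997.8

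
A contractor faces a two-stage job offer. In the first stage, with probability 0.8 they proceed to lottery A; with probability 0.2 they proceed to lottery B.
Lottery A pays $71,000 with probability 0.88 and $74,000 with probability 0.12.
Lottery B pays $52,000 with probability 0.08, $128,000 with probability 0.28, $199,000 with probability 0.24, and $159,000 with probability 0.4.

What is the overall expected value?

EV(A) = 0.88 × 71000 + 0.12 × 74000 = 62480 + 8880 = 71360
EV(B) = 0.08 × 52000 + 0.28 × 128000 + 0.24 × 199000 + 0.4 × 159000 = 4160 + 35840 + 47760 + 63600 = 151360
Overall = 0.8 × 71360 + 0.2 × 151360 = 57088 + 30272 = 87360

$87,360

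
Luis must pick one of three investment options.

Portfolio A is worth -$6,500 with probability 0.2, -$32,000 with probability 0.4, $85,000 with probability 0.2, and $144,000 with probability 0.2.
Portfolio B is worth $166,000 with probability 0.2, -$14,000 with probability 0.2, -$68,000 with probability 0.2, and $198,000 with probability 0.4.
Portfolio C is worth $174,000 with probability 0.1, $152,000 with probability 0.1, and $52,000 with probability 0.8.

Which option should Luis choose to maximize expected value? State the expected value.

Portfolio A = 0.2 × (-6500) + 0.4 × (-32000) + 0.2 × 85000 + 0.2 × 144000 = -1300 − 12800 + 17000 + 28800 = 31700
Portfolio B = 0.2 × 166000 + 0.2 × (-14000) + 0.2 × (-68000) + 0.4 × 198000 = 33200 − 2800 − 13600 + 79200 = 96000
Portfolio C = 0.1 × 174000 + 0.1 × 152000 + 0.8 × 52000 = 17400 + 15200 + 41600 = 74200

Portfolio B ($96,000)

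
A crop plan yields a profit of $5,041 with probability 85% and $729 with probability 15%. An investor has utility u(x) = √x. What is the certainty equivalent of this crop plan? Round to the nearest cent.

E[u] = 0.85·√5041 + 0.15·√729 = 0.85·71 + 0.15·27 = 64.4
CE = (64.4)² = 4147.36

$4,147.36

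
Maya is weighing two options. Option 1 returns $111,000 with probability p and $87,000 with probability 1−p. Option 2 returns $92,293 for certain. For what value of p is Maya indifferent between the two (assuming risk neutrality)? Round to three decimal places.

p = 0.221

p·111000 + (1−p)·87000 = 92293
24000p + 87000 = 92293
p = (92293 − 87000) / 24000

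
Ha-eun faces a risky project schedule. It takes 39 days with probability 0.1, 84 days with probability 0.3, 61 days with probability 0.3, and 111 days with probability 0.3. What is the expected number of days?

EV = 0.1 × 39 + 0.3 × 84 + 0.3 × 61 + 0.3 × 111 = 3.9 + 25.2 + 18.3 + 33.3 = 80.7

80.7 days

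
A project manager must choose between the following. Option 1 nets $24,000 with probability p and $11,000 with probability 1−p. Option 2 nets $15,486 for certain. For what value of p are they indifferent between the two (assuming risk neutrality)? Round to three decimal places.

p = 0.345

p·24000 + (1−p)·11000 = 15486
13000p + 11000 = 15486
p = (15486 − 11000) / 13000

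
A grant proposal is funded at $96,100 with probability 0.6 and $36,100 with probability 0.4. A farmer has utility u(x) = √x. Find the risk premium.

E[u] = 0.6·√96100 + 0.4·√36100 = 0.6·310 + 0.4·190 = 262
CE = (262)² = 68644
Risk premium = EV − CE = 72100 − 68644 = 3456

$3,456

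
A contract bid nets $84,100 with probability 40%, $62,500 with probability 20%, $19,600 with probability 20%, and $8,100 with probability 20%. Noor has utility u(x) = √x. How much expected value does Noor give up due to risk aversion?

E[u] = 0.4·√84100 + 0.2·√62500 + 0.2·√19600 + 0.2·√8100 = 0.4·290 + 0.2·250 + 0.2·140 + 0.2·90 = 212
CE = (212)² = 44944
Risk premium = EV − CE = 51680 − 44944 = 6736

$6,736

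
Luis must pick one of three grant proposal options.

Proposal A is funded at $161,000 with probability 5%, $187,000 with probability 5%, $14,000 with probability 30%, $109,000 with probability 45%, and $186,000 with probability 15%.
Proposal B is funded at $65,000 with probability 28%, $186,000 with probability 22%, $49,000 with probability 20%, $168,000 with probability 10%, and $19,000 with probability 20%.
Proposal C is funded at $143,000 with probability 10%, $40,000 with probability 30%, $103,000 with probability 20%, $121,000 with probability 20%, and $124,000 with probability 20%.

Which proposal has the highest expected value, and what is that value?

Proposal A ($98,550)

Proposal A = 0.05 × 161000 + 0.05 × 187000 + 0.3 × 14000 + 0.45 × 109000 + 0.15 × 186000 = 8050 + 9350 + 4200 + 49050 + 27900 = 98550
Proposal B = 0.28 × 65000 + 0.22 × 186000 + 0.2 × 49000 + 0.1 × 168000 + 0.2 × 19000 = 18200 + 40920 + 9800 + 16800 + 3800 = 89520
Proposal C = 0.1 × 143000 + 0.3 × 40000 + 0.2 × 103000 + 0.2 × 121000 + 0.2 × 124000 = 14300 + 12000 + 20600 + 24200 + 24800 = 95900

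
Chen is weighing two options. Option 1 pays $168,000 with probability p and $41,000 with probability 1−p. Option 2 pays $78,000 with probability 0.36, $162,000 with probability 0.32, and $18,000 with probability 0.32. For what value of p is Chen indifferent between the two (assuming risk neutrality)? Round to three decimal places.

p = 0.352

EV(Option 2) = 0.36 × 78000 + 0.32 × 162000 + 0.32 × 18000 = 28080 + 51840 + 5760 = 85680
p·168000 + (1−p)·41000 = 85680
127000p + 41000 = 85680
p = (85680 − 41000) / 127000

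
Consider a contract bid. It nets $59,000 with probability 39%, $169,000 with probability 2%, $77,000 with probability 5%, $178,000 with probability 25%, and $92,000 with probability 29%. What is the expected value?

$101,420

EV = 0.39 × 59000 + 0.02 × 169000 + 0.05 × 77000 + 0.25 × 178000 + 0.29 × 92000 = 23010 + 3380 + 3850 + 44500 + 26680 = 101420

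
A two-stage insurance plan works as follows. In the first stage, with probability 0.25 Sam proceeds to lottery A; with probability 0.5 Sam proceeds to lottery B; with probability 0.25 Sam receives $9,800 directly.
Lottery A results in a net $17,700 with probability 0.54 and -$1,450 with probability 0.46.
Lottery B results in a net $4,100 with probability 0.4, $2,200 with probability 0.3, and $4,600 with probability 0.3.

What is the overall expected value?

$6,512.75

EV(A) = 0.54 × 17700 + 0.46 × (-1450) = 9558 − 667 = 8891
EV(B) = 0.4 × 4100 + 0.3 × 2200 + 0.3 × 4600 = 1640 + 660 + 1380 = 3680
Branch C: 9800 (certain)
Overall = 0.25 × 8891 + 0.5 × 3680 + 0.25 × 9800 = 2222.75 + 1840 + 2450 = 6512.75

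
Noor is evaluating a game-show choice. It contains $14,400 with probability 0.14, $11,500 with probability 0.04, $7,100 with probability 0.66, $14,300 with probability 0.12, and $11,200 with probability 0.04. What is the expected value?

EV = 0.14 × 14400 + 0.04 × 11500 + 0.66 × 7100 + 0.12 × 14300 + 0.04 × 11200 = 2016 + 460 + 4686 + 1716 + 448 = 9326

$9,326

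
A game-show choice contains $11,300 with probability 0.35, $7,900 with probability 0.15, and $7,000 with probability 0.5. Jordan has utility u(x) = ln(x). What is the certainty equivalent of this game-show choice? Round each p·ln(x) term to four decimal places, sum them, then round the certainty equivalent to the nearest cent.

E[u] = 0.35·ln(11300) + 0.15·ln(7900) + 0.5·ln(7000) = 3.2664 + 1.3462 + 4.4268 = 9.0394
CE = e^9.0394 ≈ 8428.72

$8,428.72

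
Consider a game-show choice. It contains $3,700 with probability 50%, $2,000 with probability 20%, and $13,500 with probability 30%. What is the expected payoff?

$6,300

EV = 0.5 × 3700 + 0.2 × 2000 + 0.3 × 13500 = 1850 + 400 + 4050 = 6300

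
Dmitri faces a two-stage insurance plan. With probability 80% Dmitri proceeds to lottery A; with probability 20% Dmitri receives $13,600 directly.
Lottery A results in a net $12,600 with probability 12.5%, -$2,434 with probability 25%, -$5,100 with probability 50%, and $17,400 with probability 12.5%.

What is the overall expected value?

$3,193.20

EV(A) = 0.125 × 12600 + 0.25 × (-2434) + 0.5 × (-5100) + 0.125 × 17400 = 1575 − 608.5 − 2550 + 2175 = 591.5
Branch B: 13600 (certain)
Overall = 0.8 × 591.5 + 0.2 × 13600 = 473.2 + 2720 = 3193.2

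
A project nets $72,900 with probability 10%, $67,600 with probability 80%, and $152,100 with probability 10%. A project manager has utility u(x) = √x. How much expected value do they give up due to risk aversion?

E[u] = 0.1·√72900 + 0.8·√67600 + 0.1·√152100 = 0.1·270 + 0.8·260 + 0.1·390 = 274
CE = (274)² = 75076
Risk premium = EV − CE = 76580 − 75076 = 1504

$1,504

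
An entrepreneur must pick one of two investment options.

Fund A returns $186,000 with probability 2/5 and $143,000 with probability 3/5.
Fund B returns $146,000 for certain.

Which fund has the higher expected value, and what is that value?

Fund A ($160,200)

Fund A = 2/5 × 186000 + 3/5 × 143000 = 74400 + 85800 = 160200
Fund B: 146000 (certain)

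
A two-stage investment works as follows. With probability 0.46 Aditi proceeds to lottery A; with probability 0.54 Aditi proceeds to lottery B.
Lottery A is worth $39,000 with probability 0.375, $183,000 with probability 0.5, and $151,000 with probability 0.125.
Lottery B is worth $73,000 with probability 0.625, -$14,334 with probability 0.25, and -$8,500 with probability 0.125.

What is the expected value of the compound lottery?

$79,628.66

EV(A) = 0.375 × 39000 + 0.5 × 183000 + 0.125 × 151000 = 14625 + 91500 + 18875 = 125000
EV(B) = 0.625 × 73000 + 0.25 × (-14334) + 0.125 × (-8500) = 45625 − 3583.5 − 1062.5 = 40979
Overall = 0.46 × 125000 + 0.54 × 40979 = 57500 + 22128.66 = 79628.66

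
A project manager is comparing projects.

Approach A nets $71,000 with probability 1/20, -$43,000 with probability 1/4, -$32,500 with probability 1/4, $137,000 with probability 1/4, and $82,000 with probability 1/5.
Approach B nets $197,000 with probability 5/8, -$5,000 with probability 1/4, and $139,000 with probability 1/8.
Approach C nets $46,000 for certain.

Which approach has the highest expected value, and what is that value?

Approach A = 1/20 × 71000 + 1/4 × (-43000) + 1/4 × (-32500) + 1/4 × 137000 + 1/5 × 82000 = 3550 − 10750 − 8125 + 34250 + 16400 = 35325
Approach B = 5/8 × 197000 + 1/4 × (-5000) + 1/8 × 139000 = 123125 − 1250 + 17375 = 139250
Approach C: 46000 (certain)

Approach B ($139,250)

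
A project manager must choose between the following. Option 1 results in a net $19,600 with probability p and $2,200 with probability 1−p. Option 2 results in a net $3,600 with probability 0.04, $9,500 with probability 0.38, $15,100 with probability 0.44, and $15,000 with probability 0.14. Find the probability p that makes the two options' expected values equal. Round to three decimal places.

EV(Option 2) = 0.04 × 3600 + 0.38 × 9500 + 0.44 × 15100 + 0.14 × 15000 = 144 + 3610 + 6644 + 2100 = 12498
p·19600 + (1−p)·2200 = 12498
17400p + 2200 = 12498
p = (12498 − 2200) / 17400

p = 0.592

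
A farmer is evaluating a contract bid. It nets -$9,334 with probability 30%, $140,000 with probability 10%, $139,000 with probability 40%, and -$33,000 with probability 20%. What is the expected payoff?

$60,199.80

EV = 0.3 × (-9334) + 0.1 × 140000 + 0.4 × 139000 + 0.2 × (-33000) = -2800.2 + 14000 + 55600 − 6600 = 60199.8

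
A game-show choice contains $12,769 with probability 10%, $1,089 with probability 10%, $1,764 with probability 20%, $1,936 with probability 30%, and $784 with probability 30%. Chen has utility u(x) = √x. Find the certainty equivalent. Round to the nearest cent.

$1,989.16

E[u] = 0.1·√12769 + 0.1·√1089 + 0.2·√1764 + 0.3·√1936 + 0.3·√784 = 0.1·113 + 0.1·33 + 0.2·42 + 0.3·44 + 0.3·28 = 44.6
CE = (44.6)² = 1989.16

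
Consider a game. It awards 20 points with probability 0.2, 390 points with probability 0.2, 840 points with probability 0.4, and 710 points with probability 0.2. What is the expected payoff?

560 points

EV = 0.2 × 20 + 0.2 × 390 + 0.4 × 840 + 0.2 × 710 = 4 + 78 + 336 + 142 = 560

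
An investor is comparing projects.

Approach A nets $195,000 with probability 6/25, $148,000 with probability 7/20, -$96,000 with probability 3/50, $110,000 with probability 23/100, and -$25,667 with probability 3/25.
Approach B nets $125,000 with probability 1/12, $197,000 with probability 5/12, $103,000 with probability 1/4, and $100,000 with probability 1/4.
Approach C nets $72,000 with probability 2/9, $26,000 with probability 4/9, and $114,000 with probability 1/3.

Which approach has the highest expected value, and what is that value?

Approach B ($143,250)

Approach A = 6/25 × 195000 + 7/20 × 148000 + 3/50 × (-96000) + 23/100 × 110000 + 3/25 × (-25667) = 46800 + 51800 − 5760 + 25300 − 3080.04 = 115059.96
Approach B = 1/12 × 125000 + 5/12 × 197000 + 1/4 × 103000 + 1/4 × 100000 = 10416.6667 + 82083.3333 + 25750 + 25000 = 143250
Approach C = 2/9 × 72000 + 4/9 × 26000 + 1/3 × 114000 = 16000 + 11555.5556 + 38000 = 65555.5556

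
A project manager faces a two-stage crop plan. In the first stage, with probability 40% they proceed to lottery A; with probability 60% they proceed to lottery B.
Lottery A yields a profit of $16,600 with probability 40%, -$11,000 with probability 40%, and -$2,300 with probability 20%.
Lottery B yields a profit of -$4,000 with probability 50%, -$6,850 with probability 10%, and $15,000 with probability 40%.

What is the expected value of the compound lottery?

EV(A) = 0.4 × 16600 + 0.4 × (-11000) + 0.2 × (-2300) = 6640 − 4400 − 460 = 1780
EV(B) = 0.5 × (-4000) + 0.1 × (-6850) + 0.4 × 15000 = -2000 − 685 + 6000 = 3315
Overall = 0.4 × 1780 + 0.6 × 3315 = 712 + 1989 = 2701

$2,701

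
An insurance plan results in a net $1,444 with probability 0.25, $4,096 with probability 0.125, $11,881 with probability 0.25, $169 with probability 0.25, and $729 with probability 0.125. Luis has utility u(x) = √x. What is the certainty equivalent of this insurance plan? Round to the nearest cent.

E[u] = 0.25·√1444 + 0.125·√4096 + 0.25·√11881 + 0.25·√169 + 0.125·√729 = 0.25·38 + 0.125·64 + 0.25·109 + 0.25·13 + 0.125·27 = 51.375
CE = (51.375)² = 2639.390625

$2,639.39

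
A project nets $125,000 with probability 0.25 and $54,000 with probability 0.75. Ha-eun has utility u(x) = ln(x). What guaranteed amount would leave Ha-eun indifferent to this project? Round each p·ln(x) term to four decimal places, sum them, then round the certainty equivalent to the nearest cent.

$66,609.33

E[u] = 0.25·ln(125000) + 0.75·ln(54000) = 2.9340 + 8.1726 = 11.1066
CE = e^11.1066 ≈ 66609.33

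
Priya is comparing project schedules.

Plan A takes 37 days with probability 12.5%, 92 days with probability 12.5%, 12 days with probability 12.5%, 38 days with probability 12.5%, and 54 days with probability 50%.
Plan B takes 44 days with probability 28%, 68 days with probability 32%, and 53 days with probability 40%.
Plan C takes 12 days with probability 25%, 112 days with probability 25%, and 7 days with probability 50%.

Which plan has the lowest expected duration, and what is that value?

Plan C (34.5 days)

Plan A = 0.125 × 37 + 0.125 × 92 + 0.125 × 12 + 0.125 × 38 + 0.5 × 54 = 4.625 + 11.5 + 1.5 + 4.75 + 27 = 49.375
Plan B = 0.28 × 44 + 0.32 × 68 + 0.4 × 53 = 12.32 + 21.76 + 21.2 = 55.28
Plan C = 0.25 × 12 + 0.25 × 112 + 0.5 × 7 = 3 + 28 + 3.5 = 34.5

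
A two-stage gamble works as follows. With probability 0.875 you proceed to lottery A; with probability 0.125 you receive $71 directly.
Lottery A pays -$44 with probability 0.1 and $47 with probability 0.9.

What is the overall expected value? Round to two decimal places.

$42.04

EV(A) = 0.1 × (-44) + 0.9 × 47 = -4.4 + 42.3 = 37.9
Branch B: 71 (certain)
Overall = 0.875 × 37.9 + 0.125 × 71 = 33.1625 + 8.875 = 42.0375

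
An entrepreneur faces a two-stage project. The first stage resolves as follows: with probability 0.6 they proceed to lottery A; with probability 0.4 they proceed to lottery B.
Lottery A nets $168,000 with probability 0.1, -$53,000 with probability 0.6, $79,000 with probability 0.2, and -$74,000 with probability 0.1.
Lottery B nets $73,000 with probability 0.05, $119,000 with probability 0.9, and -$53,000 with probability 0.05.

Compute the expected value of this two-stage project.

$39,280

EV(A) = 0.1 × 168000 + 0.6 × (-53000) + 0.2 × 79000 + 0.1 × (-74000) = 16800 − 31800 + 15800 − 7400 = -6600
EV(B) = 0.05 × 73000 + 0.9 × 119000 + 0.05 × (-53000) = 3650 + 107100 − 2650 = 108100
Overall = 0.6 × (-6600) + 0.4 × 108100 = -3960 + 43240 = 39280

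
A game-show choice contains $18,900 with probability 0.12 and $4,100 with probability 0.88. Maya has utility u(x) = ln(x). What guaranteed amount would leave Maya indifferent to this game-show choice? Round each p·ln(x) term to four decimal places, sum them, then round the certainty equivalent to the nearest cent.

$4,925.10

E[u] = 0.12·ln(18900) + 0.88·ln(4100) = 1.1816 + 7.3205 = 8.5021
CE = e^8.5021 ≈ 4925.10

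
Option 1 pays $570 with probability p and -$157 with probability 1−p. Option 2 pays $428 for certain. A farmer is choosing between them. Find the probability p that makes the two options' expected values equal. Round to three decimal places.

p = 0.805

p·570 + (1−p)·(-157) = 428
727p − 157 = 428
p = (428 + 157) / 727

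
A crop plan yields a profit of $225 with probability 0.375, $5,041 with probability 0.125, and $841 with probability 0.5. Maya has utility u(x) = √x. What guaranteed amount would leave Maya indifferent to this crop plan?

E[u] = 0.375·√225 + 0.125·√5041 + 0.5·√841 = 0.375·15 + 0.125·71 + 0.5·29 = 29
CE = (29)² = 841

$841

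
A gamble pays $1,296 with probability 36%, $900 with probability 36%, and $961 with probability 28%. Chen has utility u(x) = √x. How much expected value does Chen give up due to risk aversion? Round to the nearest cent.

$7.29

E[u] = 0.36·√1296 + 0.36·√900 + 0.28·√961 = 0.36·36 + 0.36·30 + 0.28·31 = 32.44
CE = (32.44)² = 1052.3536
Risk premium = EV − CE = 1059.64 − 1052.3536 = 7.2864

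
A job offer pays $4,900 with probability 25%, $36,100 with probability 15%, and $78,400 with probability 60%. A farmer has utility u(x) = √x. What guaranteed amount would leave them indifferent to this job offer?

E[u] = 0.25·√4900 + 0.15·√36100 + 0.6·√78400 = 0.25·70 + 0.15·190 + 0.6·280 = 214
CE = (214)² = 45796

$45,796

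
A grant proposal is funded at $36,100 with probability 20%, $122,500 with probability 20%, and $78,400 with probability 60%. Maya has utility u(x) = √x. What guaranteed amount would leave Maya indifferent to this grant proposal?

$76,176

E[u] = 0.2·√36100 + 0.2·√122500 + 0.6·√78400 = 0.2·190 + 0.2·350 + 0.6·280 = 276
CE = (276)² = 76176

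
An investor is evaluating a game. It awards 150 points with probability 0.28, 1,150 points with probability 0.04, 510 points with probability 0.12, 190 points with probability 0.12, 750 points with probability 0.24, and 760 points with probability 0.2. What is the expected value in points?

EV = 0.28 × 150 + 0.04 × 1150 + 0.12 × 510 + 0.12 × 190 + 0.24 × 750 + 0.2 × 760 = 42 + 46 + 61.2 + 22.8 + 180 + 152 = 504

504 points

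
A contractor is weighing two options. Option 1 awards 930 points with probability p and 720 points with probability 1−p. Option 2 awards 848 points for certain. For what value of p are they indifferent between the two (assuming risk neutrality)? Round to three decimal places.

p = 0.610

p·930 + (1−p)·720 = 848
210p + 720 = 848
p = (848 − 720) / 210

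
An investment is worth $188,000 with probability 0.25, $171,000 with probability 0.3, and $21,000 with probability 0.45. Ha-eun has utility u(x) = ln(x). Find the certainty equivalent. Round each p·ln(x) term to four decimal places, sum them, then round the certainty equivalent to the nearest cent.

E[u] = 0.25·ln(188000) + 0.3·ln(171000) + 0.45·ln(21000) = 3.0360 + 3.6148 + 4.4785 = 11.1293
CE = e^11.1293 ≈ 68138.66

$68,138.66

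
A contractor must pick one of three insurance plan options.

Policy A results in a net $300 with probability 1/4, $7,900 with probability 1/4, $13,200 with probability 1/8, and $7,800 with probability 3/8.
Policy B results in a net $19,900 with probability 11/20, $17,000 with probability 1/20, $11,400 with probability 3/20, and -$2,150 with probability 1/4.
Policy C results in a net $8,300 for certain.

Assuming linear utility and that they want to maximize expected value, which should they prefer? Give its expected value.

Policy A = 1/4 × 300 + 1/4 × 7900 + 1/8 × 13200 + 3/8 × 7800 = 75 + 1975 + 1650 + 2925 = 6625
Policy B = 11/20 × 19900 + 1/20 × 17000 + 3/20 × 11400 + 1/4 × (-2150) = 10945 + 850 + 1710 − 537.5 = 12967.5
Policy C: 8300 (certain)

Policy B ($12,967.50)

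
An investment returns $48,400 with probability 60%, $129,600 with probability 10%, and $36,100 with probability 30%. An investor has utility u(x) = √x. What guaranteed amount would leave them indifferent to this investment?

E[u] = 0.6·√48400 + 0.1·√129600 + 0.3·√36100 = 0.6·220 + 0.1·360 + 0.3·190 = 225
CE = (225)² = 50625

$50,625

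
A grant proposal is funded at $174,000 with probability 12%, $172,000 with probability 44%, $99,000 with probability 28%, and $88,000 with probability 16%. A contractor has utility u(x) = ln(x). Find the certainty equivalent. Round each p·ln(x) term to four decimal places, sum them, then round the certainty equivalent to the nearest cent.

E[u] = 0.12·ln(174000) + 0.44·ln(172000) + 0.28·ln(99000) + 0.16·ln(88000) = 1.4480 + 5.3043 + 3.2208 + 1.8216 = 11.7947
CE = e^11.7947 ≈ 132547.98

$132,547.98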